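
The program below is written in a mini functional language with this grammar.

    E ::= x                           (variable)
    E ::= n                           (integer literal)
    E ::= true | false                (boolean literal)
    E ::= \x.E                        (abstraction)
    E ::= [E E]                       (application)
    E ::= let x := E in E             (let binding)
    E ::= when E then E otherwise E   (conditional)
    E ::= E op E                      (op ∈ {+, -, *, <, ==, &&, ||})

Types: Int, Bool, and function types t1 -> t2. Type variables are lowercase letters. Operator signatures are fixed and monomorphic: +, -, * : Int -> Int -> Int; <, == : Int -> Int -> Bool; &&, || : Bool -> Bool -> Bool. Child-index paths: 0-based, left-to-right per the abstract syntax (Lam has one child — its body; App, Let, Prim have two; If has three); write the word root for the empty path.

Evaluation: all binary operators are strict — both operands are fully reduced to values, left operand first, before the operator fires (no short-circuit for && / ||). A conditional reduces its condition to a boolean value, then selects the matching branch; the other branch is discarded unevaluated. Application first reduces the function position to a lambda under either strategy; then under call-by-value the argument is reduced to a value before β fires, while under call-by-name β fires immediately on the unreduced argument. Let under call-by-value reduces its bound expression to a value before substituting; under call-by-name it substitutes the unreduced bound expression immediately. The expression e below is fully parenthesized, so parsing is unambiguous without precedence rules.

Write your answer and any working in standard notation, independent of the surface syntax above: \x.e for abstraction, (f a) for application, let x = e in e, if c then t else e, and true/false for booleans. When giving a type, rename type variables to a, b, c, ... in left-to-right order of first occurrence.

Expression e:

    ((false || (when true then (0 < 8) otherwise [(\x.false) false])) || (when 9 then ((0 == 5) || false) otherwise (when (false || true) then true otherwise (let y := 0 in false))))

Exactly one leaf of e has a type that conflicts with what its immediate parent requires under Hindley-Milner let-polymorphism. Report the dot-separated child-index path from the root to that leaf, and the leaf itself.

Derivation:
  unify Bool ~ Bool
  unify Bool ~ Bool
  unify Int ~ Int
  unify Int ~ Int
\x._ : a -> Bool
  unify a -> Bool ~ Bool -> b
  unify a ~ Bool
  unify Bool ~ b
_ _ : Bool
  unify Bool ~ Bool
  unify Bool ~ Bool
  unify Bool ~ Bool
  unify Int ~ Bool
  FAIL: mismatch Int ~ Bool

Answer: 1.0 : 9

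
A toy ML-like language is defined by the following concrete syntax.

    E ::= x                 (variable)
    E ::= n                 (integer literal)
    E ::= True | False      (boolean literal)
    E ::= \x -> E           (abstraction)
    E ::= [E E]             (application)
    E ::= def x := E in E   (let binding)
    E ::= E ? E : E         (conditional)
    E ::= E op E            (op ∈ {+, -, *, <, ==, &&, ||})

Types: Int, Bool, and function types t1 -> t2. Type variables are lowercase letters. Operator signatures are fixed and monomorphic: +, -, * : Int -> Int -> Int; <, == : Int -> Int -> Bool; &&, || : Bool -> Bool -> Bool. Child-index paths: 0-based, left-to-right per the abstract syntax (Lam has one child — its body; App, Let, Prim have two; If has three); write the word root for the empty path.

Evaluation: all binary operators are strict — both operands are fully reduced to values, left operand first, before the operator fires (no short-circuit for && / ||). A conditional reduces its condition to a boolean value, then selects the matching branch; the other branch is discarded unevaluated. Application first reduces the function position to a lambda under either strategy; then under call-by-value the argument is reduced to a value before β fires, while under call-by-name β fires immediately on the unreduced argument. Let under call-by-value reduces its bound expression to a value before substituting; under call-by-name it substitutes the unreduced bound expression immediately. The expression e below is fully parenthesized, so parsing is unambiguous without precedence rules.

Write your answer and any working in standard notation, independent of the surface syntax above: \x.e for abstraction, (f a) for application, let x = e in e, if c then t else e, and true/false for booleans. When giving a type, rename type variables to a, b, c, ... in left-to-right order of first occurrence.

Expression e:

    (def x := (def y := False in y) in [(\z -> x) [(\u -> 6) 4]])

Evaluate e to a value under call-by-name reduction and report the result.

Answer: false

Working:
step 0: (let x = (let y = false in y) in ((\z.x) ((\u.6) 4)))
step 1: [let@root] ((\z.(let y = false in y)) ((\u.6) 4))
step 2: [beta@root] (let y = false in y)
step 3: [let@root] false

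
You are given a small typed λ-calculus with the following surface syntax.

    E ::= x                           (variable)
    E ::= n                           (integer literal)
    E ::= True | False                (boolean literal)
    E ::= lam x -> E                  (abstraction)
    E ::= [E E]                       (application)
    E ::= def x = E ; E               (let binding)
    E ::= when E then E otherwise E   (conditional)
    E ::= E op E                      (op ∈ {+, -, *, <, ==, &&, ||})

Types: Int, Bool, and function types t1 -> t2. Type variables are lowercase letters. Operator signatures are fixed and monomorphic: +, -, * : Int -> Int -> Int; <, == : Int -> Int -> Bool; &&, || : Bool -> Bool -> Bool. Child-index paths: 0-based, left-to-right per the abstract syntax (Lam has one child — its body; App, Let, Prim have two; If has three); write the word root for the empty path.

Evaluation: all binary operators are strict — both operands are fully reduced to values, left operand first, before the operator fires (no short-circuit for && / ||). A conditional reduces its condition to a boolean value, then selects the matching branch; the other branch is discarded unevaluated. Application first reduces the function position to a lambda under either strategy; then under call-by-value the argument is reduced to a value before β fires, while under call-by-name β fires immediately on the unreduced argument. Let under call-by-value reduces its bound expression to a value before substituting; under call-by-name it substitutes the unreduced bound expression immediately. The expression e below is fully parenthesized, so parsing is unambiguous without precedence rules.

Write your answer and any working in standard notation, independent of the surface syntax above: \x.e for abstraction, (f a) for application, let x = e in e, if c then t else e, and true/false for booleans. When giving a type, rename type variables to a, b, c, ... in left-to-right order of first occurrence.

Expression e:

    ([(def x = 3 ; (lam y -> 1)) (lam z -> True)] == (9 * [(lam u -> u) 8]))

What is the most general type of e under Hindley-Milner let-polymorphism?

Answer: Bool

Working:
let x : Int
\y._ : a -> Int
\z._ : b -> Bool
  unify a -> Int ~ (b -> Bool) -> c
  unify a ~ b -> Bool
  unify Int ~ c
_ _ : Int
  unify Int ~ Int
  unify Int ~ Int
u : d
\u._ : d -> d
  unify d -> d ~ Int -> e
  unify d ~ Int
  unify Int ~ e
_ _ : Int
  unify Int ~ Int
  unify Int ~ Int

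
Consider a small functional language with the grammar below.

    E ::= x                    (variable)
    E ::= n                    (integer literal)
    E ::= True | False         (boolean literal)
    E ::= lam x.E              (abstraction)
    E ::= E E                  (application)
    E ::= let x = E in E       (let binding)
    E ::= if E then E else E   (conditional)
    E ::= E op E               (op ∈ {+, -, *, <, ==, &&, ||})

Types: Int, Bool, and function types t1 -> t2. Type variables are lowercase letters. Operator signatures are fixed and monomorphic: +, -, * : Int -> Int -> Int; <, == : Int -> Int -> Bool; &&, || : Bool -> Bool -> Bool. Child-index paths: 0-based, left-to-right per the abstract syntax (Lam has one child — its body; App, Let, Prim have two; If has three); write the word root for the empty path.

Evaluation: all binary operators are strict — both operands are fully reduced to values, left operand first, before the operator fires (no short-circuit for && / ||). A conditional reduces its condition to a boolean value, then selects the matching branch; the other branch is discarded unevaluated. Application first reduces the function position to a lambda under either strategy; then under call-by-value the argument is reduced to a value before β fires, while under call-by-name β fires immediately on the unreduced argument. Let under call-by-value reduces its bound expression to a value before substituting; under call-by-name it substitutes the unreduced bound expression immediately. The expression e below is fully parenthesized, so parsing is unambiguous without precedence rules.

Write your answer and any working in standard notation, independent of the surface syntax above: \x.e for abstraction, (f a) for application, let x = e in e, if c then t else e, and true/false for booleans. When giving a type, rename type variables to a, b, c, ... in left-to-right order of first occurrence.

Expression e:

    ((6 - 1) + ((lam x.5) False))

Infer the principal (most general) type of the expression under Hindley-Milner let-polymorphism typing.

Answer: Int

Working:
  unify Int ~ Int
  unify Int ~ Int
  unify Int ~ Int
\x._ : a -> Int
  unify a -> Int ~ Bool -> b
  unify a ~ Bool
  unify Int ~ b
_ _ : Int
  unify Int ~ Int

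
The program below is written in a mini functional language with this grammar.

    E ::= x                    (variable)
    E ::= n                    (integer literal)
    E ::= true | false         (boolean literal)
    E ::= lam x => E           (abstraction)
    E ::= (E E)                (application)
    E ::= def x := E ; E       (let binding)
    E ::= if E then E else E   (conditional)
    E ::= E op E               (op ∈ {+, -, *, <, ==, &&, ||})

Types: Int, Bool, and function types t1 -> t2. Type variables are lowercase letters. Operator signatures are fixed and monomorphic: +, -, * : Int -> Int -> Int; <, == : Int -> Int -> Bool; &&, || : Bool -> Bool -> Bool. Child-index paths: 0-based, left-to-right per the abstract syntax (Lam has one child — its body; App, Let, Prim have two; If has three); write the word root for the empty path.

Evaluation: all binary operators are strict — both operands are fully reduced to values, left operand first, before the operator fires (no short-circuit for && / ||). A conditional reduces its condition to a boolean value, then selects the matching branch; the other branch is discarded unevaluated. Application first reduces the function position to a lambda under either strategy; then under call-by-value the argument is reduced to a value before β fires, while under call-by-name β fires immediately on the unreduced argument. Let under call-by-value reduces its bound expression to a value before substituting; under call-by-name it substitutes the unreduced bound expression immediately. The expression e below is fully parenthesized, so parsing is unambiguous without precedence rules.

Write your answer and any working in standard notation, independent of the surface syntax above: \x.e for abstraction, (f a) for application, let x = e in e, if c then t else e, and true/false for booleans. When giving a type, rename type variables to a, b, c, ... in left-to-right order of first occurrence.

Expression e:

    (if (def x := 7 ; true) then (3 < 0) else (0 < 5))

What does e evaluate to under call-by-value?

Working:
step 0: (if (let x = 7 in true) then (3 < 0) else (0 < 5))
step 1: [let@0] (if true then (3 < 0) else (0 < 5))
step 2: [if@root] (3 < 0)
step 3: [delta@root] false

Answer: false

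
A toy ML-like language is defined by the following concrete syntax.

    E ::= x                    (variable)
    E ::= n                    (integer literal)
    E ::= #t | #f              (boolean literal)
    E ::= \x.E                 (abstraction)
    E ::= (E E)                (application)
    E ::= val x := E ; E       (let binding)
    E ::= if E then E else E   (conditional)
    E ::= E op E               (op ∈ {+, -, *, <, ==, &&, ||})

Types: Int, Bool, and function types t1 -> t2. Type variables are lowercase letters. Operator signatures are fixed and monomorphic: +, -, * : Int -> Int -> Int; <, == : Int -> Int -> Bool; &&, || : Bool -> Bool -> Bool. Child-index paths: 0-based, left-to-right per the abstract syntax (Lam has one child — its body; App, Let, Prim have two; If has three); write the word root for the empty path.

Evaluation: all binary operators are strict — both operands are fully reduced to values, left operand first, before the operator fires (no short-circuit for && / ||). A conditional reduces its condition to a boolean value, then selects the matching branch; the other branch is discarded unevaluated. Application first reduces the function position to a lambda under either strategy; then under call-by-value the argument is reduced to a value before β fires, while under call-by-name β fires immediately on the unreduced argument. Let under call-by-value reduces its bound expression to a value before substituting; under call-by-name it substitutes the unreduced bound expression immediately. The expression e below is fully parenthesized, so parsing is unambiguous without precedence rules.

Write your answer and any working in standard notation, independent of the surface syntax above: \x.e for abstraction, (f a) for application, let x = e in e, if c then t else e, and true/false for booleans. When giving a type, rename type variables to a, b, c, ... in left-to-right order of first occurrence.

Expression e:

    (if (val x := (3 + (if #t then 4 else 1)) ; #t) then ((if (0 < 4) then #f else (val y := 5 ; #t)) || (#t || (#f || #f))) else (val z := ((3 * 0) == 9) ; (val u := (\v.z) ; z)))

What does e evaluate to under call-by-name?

Answer: true

Derivation:
step 0: (if (let x = (3 + (if true then 4 else 1)) in true) then ((if (0 < 4) then false else (let y = 5 in true)) || (true || (false || false))) else (let z = ((3 * 0) == 9) in (let u = (\v.z) in z)))
step 1: [let@0] (if true then ((if (0 < 4) then false else (let y = 5 in true)) || (true || (false || false))) else (let z = ((3 * 0) == 9) in (let u = (\v.z) in z)))
step 2: [if@root] ((if (0 < 4) then false else (let y = 5 in true)) || (true || (false || false)))
step 3: [delta@0.0] ((if true then false else (let y = 5 in true)) || (true || (false || false)))
step 4: [if@0] (false || (true || (false || false)))
step 5: [delta@1.1] (false || (true || false))
step 6: [delta@1] (false || true)
step 7: [delta@root] true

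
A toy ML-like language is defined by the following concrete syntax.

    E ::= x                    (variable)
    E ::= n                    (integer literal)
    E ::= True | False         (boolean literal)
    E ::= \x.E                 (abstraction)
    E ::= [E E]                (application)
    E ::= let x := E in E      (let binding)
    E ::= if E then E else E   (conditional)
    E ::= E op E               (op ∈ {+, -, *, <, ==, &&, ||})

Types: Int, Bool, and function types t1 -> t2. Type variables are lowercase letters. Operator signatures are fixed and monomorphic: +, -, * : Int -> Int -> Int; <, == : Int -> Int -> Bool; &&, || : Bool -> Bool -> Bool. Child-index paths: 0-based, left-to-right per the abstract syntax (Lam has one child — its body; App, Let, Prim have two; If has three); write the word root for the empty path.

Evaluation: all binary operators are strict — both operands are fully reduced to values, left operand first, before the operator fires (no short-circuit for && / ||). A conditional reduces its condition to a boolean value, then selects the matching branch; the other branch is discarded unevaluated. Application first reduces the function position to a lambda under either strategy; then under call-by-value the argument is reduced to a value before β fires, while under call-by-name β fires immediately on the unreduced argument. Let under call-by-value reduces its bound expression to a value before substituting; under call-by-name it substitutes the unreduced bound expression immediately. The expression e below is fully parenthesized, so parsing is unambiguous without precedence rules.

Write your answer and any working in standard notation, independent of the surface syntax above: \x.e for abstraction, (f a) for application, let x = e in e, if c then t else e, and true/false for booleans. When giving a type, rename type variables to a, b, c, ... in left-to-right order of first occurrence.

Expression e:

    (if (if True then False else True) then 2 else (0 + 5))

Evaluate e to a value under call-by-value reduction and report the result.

Answer: 5

Derivation:
step 0: (if (if true then false else true) then 2 else (0 + 5))
step 1: [if@0] (if false then 2 else (0 + 5))
step 2: [if@root] (0 + 5)
step 3: [delta@root] 5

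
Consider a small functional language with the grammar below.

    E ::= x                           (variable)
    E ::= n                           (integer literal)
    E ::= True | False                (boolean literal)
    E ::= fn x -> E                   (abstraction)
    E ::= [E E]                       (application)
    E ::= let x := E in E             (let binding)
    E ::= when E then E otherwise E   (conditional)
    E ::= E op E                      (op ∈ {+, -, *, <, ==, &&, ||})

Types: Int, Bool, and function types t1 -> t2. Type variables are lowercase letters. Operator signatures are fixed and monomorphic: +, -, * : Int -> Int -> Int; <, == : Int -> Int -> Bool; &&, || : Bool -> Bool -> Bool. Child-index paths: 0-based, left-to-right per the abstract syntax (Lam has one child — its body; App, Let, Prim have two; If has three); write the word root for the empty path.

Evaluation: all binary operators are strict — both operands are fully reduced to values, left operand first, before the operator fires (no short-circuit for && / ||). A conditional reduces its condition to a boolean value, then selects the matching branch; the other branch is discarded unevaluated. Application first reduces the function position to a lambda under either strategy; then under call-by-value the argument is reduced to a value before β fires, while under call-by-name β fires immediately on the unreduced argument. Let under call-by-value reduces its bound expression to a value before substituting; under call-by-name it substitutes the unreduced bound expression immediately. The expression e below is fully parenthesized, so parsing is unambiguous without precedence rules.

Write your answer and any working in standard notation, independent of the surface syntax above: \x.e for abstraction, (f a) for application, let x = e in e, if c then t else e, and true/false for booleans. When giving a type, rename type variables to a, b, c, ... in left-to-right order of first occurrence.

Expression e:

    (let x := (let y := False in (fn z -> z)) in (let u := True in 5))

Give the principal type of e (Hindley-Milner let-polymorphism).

Trace:
let y : Bool
z : a
\z._ : a -> a
let x : forall. a -> a
let u : Bool

Answer: Int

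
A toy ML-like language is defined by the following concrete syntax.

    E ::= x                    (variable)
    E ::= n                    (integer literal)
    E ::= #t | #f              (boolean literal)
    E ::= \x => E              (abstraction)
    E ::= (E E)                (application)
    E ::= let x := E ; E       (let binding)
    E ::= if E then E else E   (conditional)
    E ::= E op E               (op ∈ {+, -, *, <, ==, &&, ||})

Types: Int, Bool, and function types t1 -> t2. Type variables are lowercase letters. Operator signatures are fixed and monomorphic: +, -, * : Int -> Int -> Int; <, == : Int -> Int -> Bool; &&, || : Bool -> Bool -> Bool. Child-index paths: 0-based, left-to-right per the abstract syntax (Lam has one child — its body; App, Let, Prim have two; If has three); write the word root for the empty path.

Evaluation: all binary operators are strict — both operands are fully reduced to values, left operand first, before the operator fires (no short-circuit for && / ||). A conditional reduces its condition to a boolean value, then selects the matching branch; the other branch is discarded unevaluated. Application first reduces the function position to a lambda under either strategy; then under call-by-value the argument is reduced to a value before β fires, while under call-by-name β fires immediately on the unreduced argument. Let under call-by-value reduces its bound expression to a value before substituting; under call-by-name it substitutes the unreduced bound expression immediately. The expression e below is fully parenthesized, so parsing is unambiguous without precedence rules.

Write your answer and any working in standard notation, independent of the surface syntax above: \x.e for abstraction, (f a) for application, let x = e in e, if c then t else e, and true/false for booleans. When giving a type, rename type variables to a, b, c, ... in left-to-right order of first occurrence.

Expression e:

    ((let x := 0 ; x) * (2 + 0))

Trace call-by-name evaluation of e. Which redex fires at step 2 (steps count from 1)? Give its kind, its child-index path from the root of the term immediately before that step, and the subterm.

Trace:
step 0: ((let x = 0 in x) * (2 + 0))
step 1: [let@0] (0 * (2 + 0))
step 2: [delta@1] (0 * 2)

Answer: delta at 1 : (2 + 0)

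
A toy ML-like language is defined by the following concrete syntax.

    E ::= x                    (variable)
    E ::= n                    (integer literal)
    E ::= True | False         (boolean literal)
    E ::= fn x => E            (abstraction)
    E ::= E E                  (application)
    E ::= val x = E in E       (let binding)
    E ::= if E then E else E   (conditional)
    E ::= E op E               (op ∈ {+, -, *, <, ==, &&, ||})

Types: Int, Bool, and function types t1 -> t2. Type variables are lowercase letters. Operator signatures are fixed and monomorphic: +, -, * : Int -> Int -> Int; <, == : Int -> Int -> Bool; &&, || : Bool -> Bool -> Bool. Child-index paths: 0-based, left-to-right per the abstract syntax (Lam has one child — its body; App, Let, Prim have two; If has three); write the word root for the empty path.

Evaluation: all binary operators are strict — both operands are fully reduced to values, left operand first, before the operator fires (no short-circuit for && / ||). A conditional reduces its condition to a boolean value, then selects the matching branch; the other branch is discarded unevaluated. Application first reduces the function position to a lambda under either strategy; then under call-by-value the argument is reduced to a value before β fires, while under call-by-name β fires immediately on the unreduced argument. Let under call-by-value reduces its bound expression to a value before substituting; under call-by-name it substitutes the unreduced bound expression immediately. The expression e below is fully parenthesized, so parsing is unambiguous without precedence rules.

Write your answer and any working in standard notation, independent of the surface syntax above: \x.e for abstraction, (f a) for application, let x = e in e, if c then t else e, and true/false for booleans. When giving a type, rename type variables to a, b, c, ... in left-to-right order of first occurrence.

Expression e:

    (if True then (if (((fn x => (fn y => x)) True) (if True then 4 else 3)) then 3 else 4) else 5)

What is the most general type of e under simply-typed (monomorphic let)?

Answer: Int

Working:
  unify Bool ~ Bool
x : a
\y._ : b -> a
\x._ : a -> b -> a
  unify a -> b -> a ~ Bool -> c
  unify a ~ Bool
  unify b -> Bool ~ c
_ _ : b -> Bool
  unify Bool ~ Bool
  unify Int ~ Int
  unify b -> Bool ~ Int -> d
  unify b ~ Int
  unify Bool ~ d
_ _ : Bool
  unify Bool ~ Bool
  unify Int ~ Int
  unify Int ~ Int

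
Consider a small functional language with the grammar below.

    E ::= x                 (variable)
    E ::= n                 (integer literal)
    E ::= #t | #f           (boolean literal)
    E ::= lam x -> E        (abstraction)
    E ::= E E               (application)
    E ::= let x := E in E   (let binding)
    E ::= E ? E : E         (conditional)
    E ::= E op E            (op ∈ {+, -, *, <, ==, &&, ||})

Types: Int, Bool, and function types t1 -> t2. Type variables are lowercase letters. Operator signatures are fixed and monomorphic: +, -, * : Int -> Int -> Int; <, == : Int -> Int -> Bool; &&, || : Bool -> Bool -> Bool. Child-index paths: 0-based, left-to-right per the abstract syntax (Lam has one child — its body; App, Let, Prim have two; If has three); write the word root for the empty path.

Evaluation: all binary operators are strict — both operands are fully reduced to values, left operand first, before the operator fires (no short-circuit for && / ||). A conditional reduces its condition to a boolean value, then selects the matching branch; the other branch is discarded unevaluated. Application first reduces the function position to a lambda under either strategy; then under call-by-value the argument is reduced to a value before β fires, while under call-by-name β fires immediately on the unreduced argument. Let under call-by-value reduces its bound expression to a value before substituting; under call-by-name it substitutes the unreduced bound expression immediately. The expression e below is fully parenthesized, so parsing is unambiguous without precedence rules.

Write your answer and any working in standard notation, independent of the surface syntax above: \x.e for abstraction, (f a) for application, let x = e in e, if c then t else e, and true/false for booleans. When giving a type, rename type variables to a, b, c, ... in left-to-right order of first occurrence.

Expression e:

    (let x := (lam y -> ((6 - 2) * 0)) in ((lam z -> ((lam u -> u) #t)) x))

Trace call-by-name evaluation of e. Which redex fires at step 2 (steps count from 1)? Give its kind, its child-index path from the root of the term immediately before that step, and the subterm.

Answer: beta at root : ((\z.((\u.u) true)) (\y.((6 - 2) * 0)))

Trace:
step 0: (let x = (\y.((6 - 2) * 0)) in ((\z.((\u.u) true)) x))
step 1: [let@root] ((\z.((\u.u) true)) (\y.((6 - 2) * 0)))
step 2: [beta@root] ((\u.u) true)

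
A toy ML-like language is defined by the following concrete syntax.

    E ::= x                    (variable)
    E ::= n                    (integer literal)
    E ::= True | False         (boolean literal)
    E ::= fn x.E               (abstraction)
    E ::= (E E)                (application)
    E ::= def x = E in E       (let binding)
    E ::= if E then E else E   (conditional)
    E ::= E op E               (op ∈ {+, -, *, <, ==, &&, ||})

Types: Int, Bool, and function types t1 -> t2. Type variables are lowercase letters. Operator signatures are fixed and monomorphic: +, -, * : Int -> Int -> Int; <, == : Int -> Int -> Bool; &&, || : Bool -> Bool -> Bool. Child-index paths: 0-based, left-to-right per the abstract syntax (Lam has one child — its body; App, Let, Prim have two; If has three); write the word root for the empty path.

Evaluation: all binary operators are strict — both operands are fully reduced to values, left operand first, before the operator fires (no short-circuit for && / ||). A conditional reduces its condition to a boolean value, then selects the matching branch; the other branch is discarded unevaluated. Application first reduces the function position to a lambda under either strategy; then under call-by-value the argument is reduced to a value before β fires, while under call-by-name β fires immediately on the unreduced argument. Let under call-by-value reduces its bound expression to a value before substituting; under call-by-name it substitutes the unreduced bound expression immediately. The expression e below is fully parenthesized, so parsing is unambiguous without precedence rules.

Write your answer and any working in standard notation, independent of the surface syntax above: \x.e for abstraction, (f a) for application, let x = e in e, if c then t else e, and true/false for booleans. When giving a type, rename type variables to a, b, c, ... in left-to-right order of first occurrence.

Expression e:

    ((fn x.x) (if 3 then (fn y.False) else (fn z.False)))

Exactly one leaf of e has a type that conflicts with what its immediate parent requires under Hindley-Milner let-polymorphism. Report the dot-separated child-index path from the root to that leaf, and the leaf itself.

Answer: 1.0 : 3

Trace:
x : a
\x._ : a -> a
  unify Int ~ Bool
  FAIL: mismatch Int ~ Bool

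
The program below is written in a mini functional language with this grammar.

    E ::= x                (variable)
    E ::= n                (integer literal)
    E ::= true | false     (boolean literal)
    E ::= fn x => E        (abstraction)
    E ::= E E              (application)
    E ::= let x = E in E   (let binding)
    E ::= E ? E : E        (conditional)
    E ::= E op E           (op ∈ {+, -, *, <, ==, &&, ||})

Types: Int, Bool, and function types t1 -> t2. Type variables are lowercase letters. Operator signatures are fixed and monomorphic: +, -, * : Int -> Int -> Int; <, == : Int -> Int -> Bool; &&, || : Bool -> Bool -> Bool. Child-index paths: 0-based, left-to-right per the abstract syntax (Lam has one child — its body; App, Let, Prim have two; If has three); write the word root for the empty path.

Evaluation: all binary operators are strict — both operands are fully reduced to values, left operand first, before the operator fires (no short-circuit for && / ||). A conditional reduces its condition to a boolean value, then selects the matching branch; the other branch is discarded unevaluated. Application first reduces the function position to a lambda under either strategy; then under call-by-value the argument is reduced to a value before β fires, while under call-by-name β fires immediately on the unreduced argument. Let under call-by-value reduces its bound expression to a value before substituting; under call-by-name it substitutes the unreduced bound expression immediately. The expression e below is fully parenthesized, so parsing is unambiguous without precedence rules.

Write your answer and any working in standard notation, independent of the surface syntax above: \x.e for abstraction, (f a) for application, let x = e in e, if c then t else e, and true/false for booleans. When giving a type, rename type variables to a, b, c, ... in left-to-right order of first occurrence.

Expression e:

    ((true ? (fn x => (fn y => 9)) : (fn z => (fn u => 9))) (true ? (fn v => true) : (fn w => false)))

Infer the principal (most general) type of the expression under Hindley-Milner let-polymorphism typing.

Derivation:
  unify Bool ~ Bool
\y._ : b -> Int
\x._ : a -> b -> Int
\u._ : d -> Int
\z._ : c -> d -> Int
  unify a -> b -> Int ~ c -> d -> Int
  unify a ~ c
  unify b -> Int ~ d -> Int
  unify b ~ d
  unify Int ~ Int
  unify Bool ~ Bool
\v._ : e -> Bool
\w._ : f -> Bool
  unify e -> Bool ~ f -> Bool
  unify e ~ f
  unify Bool ~ Bool
  unify c -> d -> Int ~ (f -> Bool) -> g
  unify c ~ f -> Bool
  unify d -> Int ~ g
_ _ : d -> Int

Answer: a -> Int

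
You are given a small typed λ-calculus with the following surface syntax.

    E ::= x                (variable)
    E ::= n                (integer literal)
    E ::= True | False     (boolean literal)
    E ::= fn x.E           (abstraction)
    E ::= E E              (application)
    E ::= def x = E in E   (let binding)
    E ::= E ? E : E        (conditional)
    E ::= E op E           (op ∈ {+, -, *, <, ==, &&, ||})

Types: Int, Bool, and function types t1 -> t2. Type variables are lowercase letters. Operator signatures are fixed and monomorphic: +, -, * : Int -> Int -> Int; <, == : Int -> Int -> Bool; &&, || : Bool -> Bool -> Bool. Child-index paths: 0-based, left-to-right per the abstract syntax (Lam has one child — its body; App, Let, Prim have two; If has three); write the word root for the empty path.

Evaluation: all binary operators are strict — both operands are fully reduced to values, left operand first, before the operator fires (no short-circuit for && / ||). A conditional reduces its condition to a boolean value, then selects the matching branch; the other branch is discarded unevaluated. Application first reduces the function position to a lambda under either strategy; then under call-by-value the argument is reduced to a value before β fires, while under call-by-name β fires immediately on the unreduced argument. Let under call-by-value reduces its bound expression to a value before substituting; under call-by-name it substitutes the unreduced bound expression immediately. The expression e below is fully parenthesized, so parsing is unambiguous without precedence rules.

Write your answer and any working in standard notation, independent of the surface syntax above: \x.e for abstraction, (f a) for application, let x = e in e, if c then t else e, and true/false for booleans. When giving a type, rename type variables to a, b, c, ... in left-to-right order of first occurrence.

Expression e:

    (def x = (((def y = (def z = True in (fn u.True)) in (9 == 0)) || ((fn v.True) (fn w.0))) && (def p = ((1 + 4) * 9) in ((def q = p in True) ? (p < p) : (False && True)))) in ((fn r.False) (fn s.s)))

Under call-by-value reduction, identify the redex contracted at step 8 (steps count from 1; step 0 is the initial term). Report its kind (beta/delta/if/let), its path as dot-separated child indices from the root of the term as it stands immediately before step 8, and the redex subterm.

Answer: let at 0.1 : (let p = 45 in (if (let q = p in true) then (p < p) else (false && true)))

Derivation:
step 0: (let x = (((let y = (let z = true in (\u.true)) in (9 == 0)) || ((\v.true) (\w.0))) && (let p = ((1 + 4) * 9) in (if (let q = p in true) then (p < p) else (false && true)))) in ((\r.false) (\s.s)))
step 1: [let@0.0.0.0] (let x = (((let y = (\u.true) in (9 == 0)) || ((\v.true) (\w.0))) && (let p = ((1 + 4) * 9) in (if (let q = p in true) then (p < p) else (false && true)))) in ((\r.false) (\s.s)))
step 2: [let@0.0.0] (let x = (((9 == 0) || ((\v.true) (\w.0))) && (let p = ((1 + 4) * 9) in (if (let q = p in true) then (p < p) else (false && true)))) in ((\r.false) (\s.s)))
step 3: [delta@0.0.0] (let x = ((false || ((\v.true) (\w.0))) && (let p = ((1 + 4) * 9) in (if (let q = p in true) then (p < p) else (false && true)))) in ((\r.false) (\s.s)))
step 4: [beta@0.0.1] (let x = ((false || true) && (let p = ((1 + 4) * 9) in (if (let q = p in true) then (p < p) else (false && true)))) in ((\r.false) (\s.s)))
step 5: [delta@0.0] (let x = (true && (let p = ((1 + 4) * 9) in (if (let q = p in true) then (p < p) else (false && true)))) in ((\r.false) (\s.s)))
step 6: [delta@0.1.0.0] (let x = (true && (let p = (5 * 9) in (if (let q = p in true) then (p < p) else (false && true)))) in ((\r.false) (\s.s)))
step 7: [delta@0.1.0] (let x = (true && (let p = 45 in (if (let q = p in true) then (p < p) else (false && true)))) in ((\r.false) (\s.s)))
step 8: [let@0.1] (let x = (true && (if (let q = 45 in true) then (45 < 45) else (false && true))) in ((\r.false) (\s.s)))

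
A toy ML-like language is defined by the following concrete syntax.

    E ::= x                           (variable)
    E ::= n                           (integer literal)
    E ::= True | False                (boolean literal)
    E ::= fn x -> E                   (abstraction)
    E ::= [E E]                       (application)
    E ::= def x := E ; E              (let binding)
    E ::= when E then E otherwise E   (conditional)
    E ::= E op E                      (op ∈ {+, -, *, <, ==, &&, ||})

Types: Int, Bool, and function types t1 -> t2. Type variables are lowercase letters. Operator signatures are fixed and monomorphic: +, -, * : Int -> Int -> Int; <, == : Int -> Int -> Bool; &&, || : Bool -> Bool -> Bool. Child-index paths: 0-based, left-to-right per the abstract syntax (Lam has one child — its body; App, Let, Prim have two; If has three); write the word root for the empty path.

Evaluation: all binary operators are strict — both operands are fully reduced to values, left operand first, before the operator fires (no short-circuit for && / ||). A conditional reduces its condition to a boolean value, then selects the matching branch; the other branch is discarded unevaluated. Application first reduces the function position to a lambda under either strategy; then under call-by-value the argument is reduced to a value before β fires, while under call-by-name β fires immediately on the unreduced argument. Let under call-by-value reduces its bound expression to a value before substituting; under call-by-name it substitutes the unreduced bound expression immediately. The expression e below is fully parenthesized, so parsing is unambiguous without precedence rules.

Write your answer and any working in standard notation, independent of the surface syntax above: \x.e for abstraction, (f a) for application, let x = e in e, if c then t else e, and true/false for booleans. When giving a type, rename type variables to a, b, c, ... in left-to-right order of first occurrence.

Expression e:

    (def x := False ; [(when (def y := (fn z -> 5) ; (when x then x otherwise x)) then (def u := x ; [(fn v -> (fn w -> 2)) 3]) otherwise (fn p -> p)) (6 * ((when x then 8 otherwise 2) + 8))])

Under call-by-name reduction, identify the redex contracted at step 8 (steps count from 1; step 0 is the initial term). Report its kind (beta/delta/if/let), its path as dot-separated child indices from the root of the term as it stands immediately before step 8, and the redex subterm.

Answer: delta at root : (6 * 10)

Trace:
step 0: (let x = false in ((if (let y = (\z.5) in (if x then x else x)) then (let u = x in ((\v.(\w.2)) 3)) else (\p.p)) (6 * ((if x then 8 else 2) + 8))))
step 1: [let@root] ((if (let y = (\z.5) in (if false then false else false)) then (let u = false in ((\v.(\w.2)) 3)) else (\p.p)) (6 * ((if false then 8 else 2) + 8)))
step 2: [let@0.0] ((if (if false then false else false) then (let u = false in ((\v.(\w.2)) 3)) else (\p.p)) (6 * ((if false then 8 else 2) + 8)))
step 3: [if@0.0] ((if false then (let u = false in ((\v.(\w.2)) 3)) else (\p.p)) (6 * ((if false then 8 else 2) + 8)))
step 4: [if@0] ((\p.p) (6 * ((if false then 8 else 2) + 8)))
step 5: [beta@root] (6 * ((if false then 8 else 2) + 8))
step 6: [if@1.0] (6 * (2 + 8))
step 7: [delta@1] (6 * 10)
step 8: [delta@root] 60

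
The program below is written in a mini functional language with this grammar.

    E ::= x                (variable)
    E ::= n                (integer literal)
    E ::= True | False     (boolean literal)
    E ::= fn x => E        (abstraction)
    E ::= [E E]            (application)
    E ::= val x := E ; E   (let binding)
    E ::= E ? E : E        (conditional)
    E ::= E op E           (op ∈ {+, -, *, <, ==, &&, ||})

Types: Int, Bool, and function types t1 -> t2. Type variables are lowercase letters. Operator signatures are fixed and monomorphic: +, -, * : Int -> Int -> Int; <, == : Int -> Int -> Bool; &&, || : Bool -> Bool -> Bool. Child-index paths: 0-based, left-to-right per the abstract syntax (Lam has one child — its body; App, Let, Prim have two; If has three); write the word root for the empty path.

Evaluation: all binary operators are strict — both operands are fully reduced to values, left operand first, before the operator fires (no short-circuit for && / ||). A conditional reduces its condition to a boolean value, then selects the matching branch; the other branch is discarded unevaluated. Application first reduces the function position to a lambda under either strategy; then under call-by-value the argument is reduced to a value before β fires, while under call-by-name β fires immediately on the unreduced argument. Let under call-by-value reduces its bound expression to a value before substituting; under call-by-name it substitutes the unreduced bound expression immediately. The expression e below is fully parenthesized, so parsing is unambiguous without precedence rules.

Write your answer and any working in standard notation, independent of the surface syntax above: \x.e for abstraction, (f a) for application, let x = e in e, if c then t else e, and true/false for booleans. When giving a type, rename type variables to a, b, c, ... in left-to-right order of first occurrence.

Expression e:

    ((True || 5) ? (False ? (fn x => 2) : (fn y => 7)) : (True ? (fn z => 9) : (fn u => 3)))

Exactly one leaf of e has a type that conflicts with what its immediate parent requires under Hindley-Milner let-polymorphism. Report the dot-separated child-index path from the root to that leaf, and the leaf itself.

Derivation:
  unify Bool ~ Bool
  unify Int ~ Bool
  FAIL: mismatch Int ~ Bool

Answer: 0.1 : 5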